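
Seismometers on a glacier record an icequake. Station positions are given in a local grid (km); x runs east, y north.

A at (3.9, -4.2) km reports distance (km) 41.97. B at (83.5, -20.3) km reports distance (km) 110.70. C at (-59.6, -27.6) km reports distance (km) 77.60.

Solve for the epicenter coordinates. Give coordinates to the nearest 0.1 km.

Circle about each station: (x − 3.9)² + (y + 4.2)² = 41.97²; (x − 83.5)² + (y + 20.3)² = 110.70²; (x + 59.6)² + (y + 27.6)² = 77.60².
Subtracting the A equation from the B and C equations removes the quadratic terms:
159.2 x − 32.2 y = -3141.52
-127.0 x − 46.8 y = 20.79
Solving the 2×2 system: x ≈ -12.8, y ≈ 34.3 km.

-12.8 km east, 34.3 km north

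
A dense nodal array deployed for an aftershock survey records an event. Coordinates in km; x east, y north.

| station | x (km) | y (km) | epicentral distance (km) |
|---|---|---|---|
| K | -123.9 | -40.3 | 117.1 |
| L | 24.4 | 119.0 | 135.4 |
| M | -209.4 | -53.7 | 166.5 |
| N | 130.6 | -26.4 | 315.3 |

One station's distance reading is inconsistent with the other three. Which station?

N

Solve using three stations at a time. Using K, L, M (subtract circle equations pairwise → linear system) gives (x, y) ≈ (-103.9, 75.2).
Distances from that point to each station vs reported:
  K: calculated 117.3 vs reported 117.1 → residual 0.2 km
  L: calculated 135.5 vs reported 135.4 → residual 0.1 km
  M: calculated 166.6 vs reported 166.5 → residual 0.1 km
  N: calculated 255.6 vs reported 315.3 → residual 59.7 km
K, L, M are mutually consistent (residuals ≈ 0); N is off by 59.7 km.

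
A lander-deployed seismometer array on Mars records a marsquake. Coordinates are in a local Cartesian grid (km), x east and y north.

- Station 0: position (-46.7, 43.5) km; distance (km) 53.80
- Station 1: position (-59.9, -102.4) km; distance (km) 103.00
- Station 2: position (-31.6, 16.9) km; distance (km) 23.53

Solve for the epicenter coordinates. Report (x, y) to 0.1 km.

Circle about each station: (x + 46.7)² + (y − 43.5)² = 53.80²; (x + 59.9)² + (y + 102.4)² = 103.00²; (x + 31.6)² + (y − 16.9)² = 23.53².
Subtracting the Station 0 equation from the Station 1 and Station 2 equations removes the quadratic terms:
-26.4 x − 291.8 y = 2286.07
30.2 x − 53.2 y = -448.19
Solving the 2×2 system: x ≈ -24.7, y ≈ -5.6 km.

-24.7 km east, -5.6 km north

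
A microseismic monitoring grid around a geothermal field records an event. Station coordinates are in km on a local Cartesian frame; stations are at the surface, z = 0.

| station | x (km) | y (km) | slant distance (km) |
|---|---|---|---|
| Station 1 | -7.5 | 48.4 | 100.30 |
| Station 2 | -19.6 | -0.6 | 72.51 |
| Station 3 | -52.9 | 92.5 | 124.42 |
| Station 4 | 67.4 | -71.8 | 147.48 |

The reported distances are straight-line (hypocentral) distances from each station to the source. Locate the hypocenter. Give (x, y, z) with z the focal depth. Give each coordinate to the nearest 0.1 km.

(-53.7, -15.2, 62.3)

Each station gives a sphere (x−x_i)² + (y−y_i)² + z² = d_i² (stations at z=0).
Subtracting the Station 1 sphere from Station 2 and Station 3: z² cancels, leaving linear equations in x and y:
-24.2 x − 98.0 y = 2788.10
-90.8 x + 88.2 y = 3535.60
Solving: x ≈ -53.694, y ≈ -15.191 km (keep extra digits for the depth step; rounded: -53.7, -15.2).
Then from the Station 1 sphere: z² = 100.30² − (x + 7.5)² − (y − 48.4)² with x = -53.694, y = -15.191, so z ≈ 62.309 ≈ 62.3 km.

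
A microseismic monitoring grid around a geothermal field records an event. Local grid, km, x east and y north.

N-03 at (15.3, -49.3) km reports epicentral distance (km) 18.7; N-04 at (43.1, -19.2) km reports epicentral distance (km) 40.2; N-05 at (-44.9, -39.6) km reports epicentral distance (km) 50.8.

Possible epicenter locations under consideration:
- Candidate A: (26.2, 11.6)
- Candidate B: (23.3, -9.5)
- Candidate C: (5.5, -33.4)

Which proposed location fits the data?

For each candidate, compare |candidate − station| to the reported distance:
Candidate A: residuals N-03 43.2, N-04 5.1, N-05 36.8 → max 43.2 km
Candidate B: residuals N-03 21.9, N-04 18.2, N-05 23.7 → max 23.7 km
Candidate C: residuals N-03 0.0, N-04 0.0, N-05 0.0 → max 0.0 km
Only Candidate C has all residuals ≈ 0.

Candidate C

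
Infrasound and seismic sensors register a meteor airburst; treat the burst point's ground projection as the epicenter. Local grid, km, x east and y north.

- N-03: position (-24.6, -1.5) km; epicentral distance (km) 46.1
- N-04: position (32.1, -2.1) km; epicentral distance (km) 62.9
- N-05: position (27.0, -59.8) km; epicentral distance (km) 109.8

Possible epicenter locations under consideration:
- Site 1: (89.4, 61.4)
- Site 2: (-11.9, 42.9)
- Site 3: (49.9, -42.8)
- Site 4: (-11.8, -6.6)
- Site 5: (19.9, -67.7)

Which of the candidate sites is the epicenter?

Site 2

For each candidate, compare |candidate − station| to the reported distance:
Site 1: residuals N-03 84.1, N-04 22.6, N-05 26.5 → max 84.1 km
Site 2: residuals N-03 0.1, N-04 0.0, N-05 0.0 → max 0.1 km
Site 3: residuals N-03 39.1, N-04 18.5, N-05 81.3 → max 81.3 km
Site 4: residuals N-03 32.3, N-04 18.8, N-05 44.0 → max 44.0 km
Site 5: residuals N-03 33.7, N-04 3.8, N-05 99.2 → max 99.2 km
Only Site 2 has all residuals ≈ 0.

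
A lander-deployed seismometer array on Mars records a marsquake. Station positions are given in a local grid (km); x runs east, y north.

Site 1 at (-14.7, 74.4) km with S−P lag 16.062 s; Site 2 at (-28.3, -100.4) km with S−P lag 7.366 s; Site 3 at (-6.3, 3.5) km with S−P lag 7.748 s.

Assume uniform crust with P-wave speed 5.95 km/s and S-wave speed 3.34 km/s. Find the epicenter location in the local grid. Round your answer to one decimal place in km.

Distance from S−P lag: d = Δt · v_P v_S / (v_P − v_S) = Δt · (5.95·3.34)/(5.95−3.34) ≈ 7.6142·Δt.
So d_Site 1 = 122.30, d_Site 2 = 56.09, d_Site 3 = 58.99 km.
Circle about each station: (x + 14.7)² + (y − 74.4)² = 122.30²; (x + 28.3)² + (y + 100.4)² = 56.09²; (x + 6.3)² + (y − 3.5)² = 58.99².
Subtracting the Site 1 equation from the Site 2 and Site 3 equations removes the quadratic terms:
-27.2 x − 349.6 y = 16940.80
16.8 x − 141.8 y = 5777.96
Solving the 2×2 system: x ≈ -39.3, y ≈ -45.4 km.

(-39.3, -45.4)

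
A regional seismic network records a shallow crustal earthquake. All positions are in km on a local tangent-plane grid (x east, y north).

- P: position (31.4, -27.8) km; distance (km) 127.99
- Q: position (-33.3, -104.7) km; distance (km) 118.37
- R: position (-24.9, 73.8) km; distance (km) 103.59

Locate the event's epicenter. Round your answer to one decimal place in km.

(-94.2, -3.2)

Circle about each station: (x − 31.4)² + (y + 27.8)² = 127.99²; (x + 33.3)² + (y + 104.7)² = 118.37²; (x + 24.9)² + (y − 73.8)² = 103.59².
Subtracting pairs of circle equations eliminates x²+y² and gives linear equations (the radical axes):
-129.4 x − 153.8 y = 12682.16
-112.6 x + 203.2 y = 9958.20
Solving the 2×2 system: x ≈ -94.2, y ≈ -3.2 km.
Check against P (with the unrounded x, y): √((x − 31.4)²+(y + 27.8)²) = 127.99 ≈ 127.99 km. ✓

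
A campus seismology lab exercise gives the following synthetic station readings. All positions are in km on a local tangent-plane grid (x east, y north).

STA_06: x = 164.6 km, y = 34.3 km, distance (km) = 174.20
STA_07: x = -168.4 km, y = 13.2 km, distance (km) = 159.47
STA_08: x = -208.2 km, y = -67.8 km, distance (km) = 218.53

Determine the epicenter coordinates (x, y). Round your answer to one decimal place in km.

-9.2 km east, 22.5 km north

Circle about each station: (x − 164.6)² + (y − 34.3)² = 174.20²; (x + 168.4)² + (y − 13.2)² = 159.47²; (x + 208.2)² + (y + 67.8)² = 218.53².
Subtracting the STA_06 equation from the STA_07 and STA_08 equations removes the quadratic terms:
-666.0 x − 42.2 y = 5178.11
-745.6 x − 204.2 y = 2264.71
Solving the 2×2 system: x ≈ -9.2, y ≈ 22.5 km.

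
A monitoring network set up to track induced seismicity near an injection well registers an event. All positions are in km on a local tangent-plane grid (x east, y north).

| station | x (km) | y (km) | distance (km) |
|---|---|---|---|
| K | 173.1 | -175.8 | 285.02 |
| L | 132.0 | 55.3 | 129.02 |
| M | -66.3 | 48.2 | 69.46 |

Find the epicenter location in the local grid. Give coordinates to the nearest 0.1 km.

x ≈ 3.0 km, y ≈ 52.9 km

Circle about each station: (x − 173.1)² + (y + 175.8)² = 285.02²; (x − 132.0)² + (y − 55.3)² = 129.02²; (x + 66.3)² + (y − 48.2)² = 69.46².
Subtracting the K equation from the L and M equations removes the quadratic terms:
-82.2 x + 462.2 y = 24203.08
-478.8 x + 448.0 y = 22261.39
Solving the 2×2 system: x ≈ 3.0, y ≈ 52.9 km.
Check against K (with the unrounded x, y): √((x − 173.1)²+(y + 175.8)²) = 285.02 ≈ 285.02 km. ✓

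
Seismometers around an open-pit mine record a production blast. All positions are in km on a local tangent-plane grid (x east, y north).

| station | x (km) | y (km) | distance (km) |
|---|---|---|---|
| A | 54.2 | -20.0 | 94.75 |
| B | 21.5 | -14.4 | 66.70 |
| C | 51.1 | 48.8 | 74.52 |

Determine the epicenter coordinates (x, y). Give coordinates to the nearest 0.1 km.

(-22.3, 35.9)

Circle about each station: (x − 54.2)² + (y + 20.0)² = 94.75²; (x − 21.5)² + (y + 14.4)² = 66.70²; (x − 51.1)² + (y − 48.8)² = 74.52².
Subtracting the A equation from the B and C equations removes the quadratic terms:
-65.4 x + 11.2 y = 1860.64
-6.2 x + 137.6 y = 5079.34
Solving the 2×2 system: x ≈ -22.3, y ≈ 35.9 km.
Check against A (with the unrounded x, y): √((x − 54.2)²+(y + 20.0)²) = 94.75 ≈ 94.75 km. ✓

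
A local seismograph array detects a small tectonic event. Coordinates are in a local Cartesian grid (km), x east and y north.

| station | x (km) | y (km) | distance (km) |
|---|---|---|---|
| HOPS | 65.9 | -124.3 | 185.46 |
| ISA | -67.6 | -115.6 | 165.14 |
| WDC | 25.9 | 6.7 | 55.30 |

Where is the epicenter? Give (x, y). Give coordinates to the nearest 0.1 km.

(-17.0, 41.6)

Circle about each station: (x − 65.9)² + (y + 124.3)² = 185.46²; (x + 67.6)² + (y + 115.6)² = 165.14²; (x − 25.9)² + (y − 6.7)² = 55.30².
Subtracting the HOPS equation from the ISA and WDC equations removes the quadratic terms:
-267.0 x + 17.4 y = 5264.01
-80.0 x + 262.0 y = 12259.72
Solving the 2×2 system: x ≈ -17.0, y ≈ 41.6 km.
Check against HOPS (with the unrounded x, y): √((x − 65.9)²+(y + 124.3)²) = 185.46 ≈ 185.46 km. ✓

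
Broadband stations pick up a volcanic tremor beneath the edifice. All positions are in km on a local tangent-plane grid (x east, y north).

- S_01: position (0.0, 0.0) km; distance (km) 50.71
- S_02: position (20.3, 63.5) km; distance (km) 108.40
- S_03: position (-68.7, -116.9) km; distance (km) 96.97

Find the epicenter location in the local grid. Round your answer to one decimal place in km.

Circle about each station: x² + y² = 50.71²; (x − 20.3)² + (y − 63.5)² = 108.40²; (x + 68.7)² + (y + 116.9)² = 96.97².
Subtracting the S_01 equation from the S_02 and S_03 equations removes the quadratic terms:
40.6 x + 127.0 y = -4734.72
-137.4 x − 233.8 y = 11553.62
Solving the 2×2 system: x ≈ -45.3, y ≈ -22.8 km.

(-45.3, -22.8)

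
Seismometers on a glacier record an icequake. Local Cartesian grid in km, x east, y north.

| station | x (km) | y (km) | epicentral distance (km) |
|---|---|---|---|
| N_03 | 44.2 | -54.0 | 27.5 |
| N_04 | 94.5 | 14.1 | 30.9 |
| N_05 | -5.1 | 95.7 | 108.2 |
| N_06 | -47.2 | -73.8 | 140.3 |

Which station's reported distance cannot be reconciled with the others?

N_03

Solve using three stations at a time. Using N_04, N_05, N_06 (subtract circle equations pairwise → linear system) gives (x, y) ≈ (63.7, 12.2).
Distances from that point to each station vs reported:
  N_03: calculated 69.0 vs reported 27.5 → residual 41.5 km
  N_04: calculated 30.9 vs reported 30.9 → residual 0.0 km
  N_05: calculated 108.2 vs reported 108.2 → residual 0.0 km
  N_06: calculated 140.3 vs reported 140.3 → residual 0.0 km
N_04, N_05, N_06 are mutually consistent (residuals ≈ 0); N_03 is off by 41.5 km.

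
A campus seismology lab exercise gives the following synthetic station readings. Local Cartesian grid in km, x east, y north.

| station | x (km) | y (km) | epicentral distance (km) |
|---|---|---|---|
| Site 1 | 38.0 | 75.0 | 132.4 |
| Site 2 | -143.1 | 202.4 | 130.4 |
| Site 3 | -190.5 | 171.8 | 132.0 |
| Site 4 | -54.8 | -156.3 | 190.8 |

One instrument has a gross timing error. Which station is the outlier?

Solve using three stations at a time. Using Site 1, Site 2, Site 3 (subtract circle equations pairwise → linear system) gives (x, y) ≈ (-94.2, 81.5).
Distances from that point to each station vs reported:
  Site 1: calculated 132.4 vs reported 132.4 → residual 0.0 km
  Site 2: calculated 130.4 vs reported 130.4 → residual 0.0 km
  Site 3: calculated 132.0 vs reported 132.0 → residual 0.0 km
  Site 4: calculated 241.1 vs reported 190.8 → residual 50.3 km
Site 1, Site 2, Site 3 are mutually consistent (residuals ≈ 0); Site 4 is off by 50.3 km.

Site 4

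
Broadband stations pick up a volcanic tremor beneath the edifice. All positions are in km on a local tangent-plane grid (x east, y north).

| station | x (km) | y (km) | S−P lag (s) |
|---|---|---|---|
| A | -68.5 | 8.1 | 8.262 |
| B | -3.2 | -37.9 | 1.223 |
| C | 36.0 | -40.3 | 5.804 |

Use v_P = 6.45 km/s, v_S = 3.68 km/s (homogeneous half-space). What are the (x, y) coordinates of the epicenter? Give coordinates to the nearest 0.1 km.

Distance from S−P lag: d = Δt · v_P v_S / (v_P − v_S) = Δt · (6.45·3.68)/(6.45−3.68) ≈ 8.5690·Δt.
So d_A = 70.80, d_B = 10.48, d_C = 49.73 km.
Circle about each station: (x + 68.5)² + (y − 8.1)² = 70.80²; (x + 3.2)² + (y + 37.9)² = 10.48²; (x − 36.0)² + (y + 40.3)² = 49.73².
Subtracting the A equation from the B and C equations removes the quadratic terms:
130.6 x − 92.0 y = 1591.60
209.0 x − 96.8 y = 701.80
Solving the 2×2 system: x ≈ -13.6, y ≈ -36.6 km.

(-13.6, -36.6)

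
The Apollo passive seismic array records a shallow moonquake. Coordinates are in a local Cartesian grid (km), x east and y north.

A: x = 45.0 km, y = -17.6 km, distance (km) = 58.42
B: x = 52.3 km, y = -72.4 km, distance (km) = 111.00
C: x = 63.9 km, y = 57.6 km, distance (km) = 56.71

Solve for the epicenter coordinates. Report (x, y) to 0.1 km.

Circle about each station: (x − 45.0)² + (y + 17.6)² = 58.42²; (x − 52.3)² + (y + 72.4)² = 111.00²; (x − 63.9)² + (y − 57.6)² = 56.71².
Subtracting the A equation from the B and C equations removes the quadratic terms:
14.6 x − 109.6 y = -3265.81
37.8 x + 150.4 y = 5263.08
Solving the 2×2 system: x ≈ 13.5, y ≈ 31.6 km.

x ≈ 13.5 km, y ≈ 31.6 km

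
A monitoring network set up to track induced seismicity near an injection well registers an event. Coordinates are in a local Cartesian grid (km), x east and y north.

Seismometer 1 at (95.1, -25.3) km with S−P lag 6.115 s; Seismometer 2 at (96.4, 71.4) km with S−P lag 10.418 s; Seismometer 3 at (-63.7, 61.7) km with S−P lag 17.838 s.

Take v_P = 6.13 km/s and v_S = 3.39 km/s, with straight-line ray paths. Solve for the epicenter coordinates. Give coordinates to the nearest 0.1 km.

x ≈ 57.9 km, y ≈ 2.4 km

Distance from S−P lag: d = Δt · v_P v_S / (v_P − v_S) = Δt · (6.13·3.39)/(6.13−3.39) ≈ 7.5842·Δt.
So d_Seismometer 1 = 46.38, d_Seismometer 2 = 79.01, d_Seismometer 3 = 135.29 km.
Circle about each station: (x − 95.1)² + (y + 25.3)² = 46.38²; (x − 96.4)² + (y − 71.4)² = 79.01²; (x + 63.7)² + (y − 61.7)² = 135.29².
Subtracting the Seismometer 1 equation from the Seismometer 2 and Seismometer 3 equations removes the quadratic terms:
2.6 x + 193.4 y = 615.34
-317.6 x + 174.0 y = -17971.80
Solving the 2×2 system: x ≈ 57.9, y ≈ 2.4 km.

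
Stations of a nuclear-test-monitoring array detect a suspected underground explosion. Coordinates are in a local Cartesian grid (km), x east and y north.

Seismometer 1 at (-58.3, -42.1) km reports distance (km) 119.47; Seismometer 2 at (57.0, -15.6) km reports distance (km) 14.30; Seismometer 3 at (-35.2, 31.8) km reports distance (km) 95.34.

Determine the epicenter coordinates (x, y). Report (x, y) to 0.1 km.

Circle about each station: (x + 58.3)² + (y + 42.1)² = 119.47²; (x − 57.0)² + (y + 15.6)² = 14.30²; (x + 35.2)² + (y − 31.8)² = 95.34².
Subtracting pairs of circle equations eliminates x²+y² and gives linear equations (the radical axes):
230.6 x + 53.0 y = 12389.65
46.2 x + 147.8 y = 2262.35
Solving the 2×2 system: x ≈ 54.1, y ≈ -1.6 km.

(54.1, -1.6)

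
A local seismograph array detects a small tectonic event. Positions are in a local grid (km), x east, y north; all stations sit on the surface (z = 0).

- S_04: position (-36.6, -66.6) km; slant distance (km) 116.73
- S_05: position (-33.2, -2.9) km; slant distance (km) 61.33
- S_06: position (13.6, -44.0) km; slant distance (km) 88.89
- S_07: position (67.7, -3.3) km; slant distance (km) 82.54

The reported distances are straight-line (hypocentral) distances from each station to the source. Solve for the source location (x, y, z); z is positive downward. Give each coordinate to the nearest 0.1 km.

x ≈ 2.3 km, y ≈ 40.7 km, depth ≈ 24.5 km

Each station gives a sphere (x−x_i)² + (y−y_i)² + z² = d_i² (stations at z=0).
Subtracting the S_04 sphere from S_05 and S_06: z² cancels, leaving linear equations in x and y:
6.8 x + 127.4 y = 5200.05
100.4 x + 45.2 y = 2070.30
Solving: x ≈ 2.300, y ≈ 40.694 km (keep extra digits for the depth step; rounded: 2.3, 40.7).
Then from the S_04 sphere: z² = 116.73² − (x + 36.6)² − (y + 66.6)² with x = 2.300, y = 40.694, so z ≈ 24.509 ≈ 24.5 km.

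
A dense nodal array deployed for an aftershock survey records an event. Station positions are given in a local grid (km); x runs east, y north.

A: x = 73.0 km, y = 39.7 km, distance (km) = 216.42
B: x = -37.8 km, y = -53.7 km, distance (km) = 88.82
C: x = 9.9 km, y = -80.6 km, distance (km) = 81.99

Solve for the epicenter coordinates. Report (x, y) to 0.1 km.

Circle about each station: (x − 73.0)² + (y − 39.7)² = 216.42²; (x + 37.8)² + (y + 53.7)² = 88.82²; (x − 9.9)² + (y + 80.6)² = 81.99².
Subtracting pairs of circle equations eliminates x²+y² and gives linear equations (the radical axes):
-221.6 x − 186.8 y = 36356.06
-126.2 x − 240.6 y = 39804.54
Solving the 2×2 system: x ≈ -44.1, y ≈ -142.3 km.
Check against A (with the unrounded x, y): √((x − 73.0)²+(y − 39.7)²) = 216.42 ≈ 216.42 km. ✓

x ≈ -44.1 km, y ≈ -142.3 km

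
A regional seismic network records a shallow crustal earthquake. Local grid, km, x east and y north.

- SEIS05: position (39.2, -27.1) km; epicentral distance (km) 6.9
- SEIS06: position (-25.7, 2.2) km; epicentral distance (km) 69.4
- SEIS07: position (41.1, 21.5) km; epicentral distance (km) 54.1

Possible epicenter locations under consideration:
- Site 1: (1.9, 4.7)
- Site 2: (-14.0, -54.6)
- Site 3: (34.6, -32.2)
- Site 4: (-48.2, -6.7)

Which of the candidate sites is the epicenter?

For each candidate, compare |candidate − station| to the reported distance:
Site 1: residuals SEIS05 42.1, SEIS06 41.7, SEIS07 11.5 → max 42.1 km
Site 2: residuals SEIS05 53.0, SEIS06 11.4, SEIS07 39.9 → max 53.0 km
Site 3: residuals SEIS05 0.0, SEIS06 0.0, SEIS07 0.0 → max 0.0 km
Site 4: residuals SEIS05 82.8, SEIS06 45.2, SEIS07 39.5 → max 82.8 km
Only Site 3 has all residuals ≈ 0.

Site 3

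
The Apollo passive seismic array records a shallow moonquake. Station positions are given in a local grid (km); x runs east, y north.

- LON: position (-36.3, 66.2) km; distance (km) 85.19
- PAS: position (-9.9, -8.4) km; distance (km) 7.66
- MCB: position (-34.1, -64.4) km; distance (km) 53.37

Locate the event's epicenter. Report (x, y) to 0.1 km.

x ≈ -12.5 km, y ≈ -15.6 km

Circle about each station: (x + 36.3)² + (y − 66.2)² = 85.19²; (x + 9.9)² + (y + 8.4)² = 7.66²; (x + 34.1)² + (y + 64.4)² = 53.37².
Subtracting pairs of circle equations eliminates x²+y² and gives linear equations (the radical axes):
52.8 x − 149.2 y = 1667.10
4.4 x − 261.2 y = 4019.02
Solving the 2×2 system: x ≈ -12.5, y ≈ -15.6 km.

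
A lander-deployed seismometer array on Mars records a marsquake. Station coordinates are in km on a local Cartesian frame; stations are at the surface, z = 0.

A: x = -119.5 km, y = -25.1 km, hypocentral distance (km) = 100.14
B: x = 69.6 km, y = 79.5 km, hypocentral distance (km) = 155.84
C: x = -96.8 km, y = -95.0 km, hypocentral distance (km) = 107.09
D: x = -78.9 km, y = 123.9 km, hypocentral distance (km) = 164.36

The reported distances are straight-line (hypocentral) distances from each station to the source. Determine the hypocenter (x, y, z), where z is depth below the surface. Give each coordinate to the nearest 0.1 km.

(-33.5, -25.5, 51.3)

Each station gives a sphere (x−x_i)² + (y−y_i)² + z² = d_i² (stations at z=0).
Subtracting the A sphere from B and C: z² cancels, leaving linear equations in x and y:
378.2 x + 209.2 y = -18003.94
45.4 x − 139.8 y = 2044.73
Solving: x ≈ -33.497, y ≈ -25.504 km (keep extra digits for the depth step; rounded: -33.5, -25.5).
Then from the A sphere: z² = 100.14² − (x + 119.5)² − (y + 25.1)² with x = -33.497, y = -25.504, so z ≈ 51.297 ≈ 51.3 km.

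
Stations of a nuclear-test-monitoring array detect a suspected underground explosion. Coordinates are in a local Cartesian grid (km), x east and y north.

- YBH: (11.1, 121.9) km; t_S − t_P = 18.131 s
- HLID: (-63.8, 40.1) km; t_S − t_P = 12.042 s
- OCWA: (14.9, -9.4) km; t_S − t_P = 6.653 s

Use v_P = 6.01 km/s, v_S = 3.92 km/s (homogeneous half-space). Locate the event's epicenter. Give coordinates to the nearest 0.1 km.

-4.3 km east, -81.9 km north

Distance from S−P lag: d = Δt · v_P v_S / (v_P − v_S) = Δt · (6.01·3.92)/(6.01−3.92) ≈ 11.2723·Δt.
So d_YBH = 204.38, d_HLID = 135.74, d_OCWA = 74.99 km.
Circle about each station: (x − 11.1)² + (y − 121.9)² = 204.38²; (x + 63.8)² + (y − 40.1)² = 135.74²; (x − 14.9)² + (y + 9.4)² = 74.99².
Subtracting pairs of circle equations eliminates x²+y² and gives linear equations (the radical axes):
-149.8 x − 163.6 y = 14041.47
7.6 x − 262.6 y = 21475.23
Solving the 2×2 system: x ≈ -4.3, y ≈ -81.9 km.
Check against YBH (with the unrounded x, y): √((x − 11.1)²+(y − 121.9)²) = 204.38 ≈ 204.38 km. ✓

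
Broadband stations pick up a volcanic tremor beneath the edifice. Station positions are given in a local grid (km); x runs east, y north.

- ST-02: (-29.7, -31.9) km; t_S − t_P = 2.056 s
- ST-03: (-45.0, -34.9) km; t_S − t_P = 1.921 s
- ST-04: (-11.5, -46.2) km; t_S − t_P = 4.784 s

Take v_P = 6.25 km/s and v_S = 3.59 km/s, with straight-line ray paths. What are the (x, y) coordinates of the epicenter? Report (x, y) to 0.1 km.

Distance from S−P lag: d = Δt · v_P v_S / (v_P − v_S) = Δt · (6.25·3.59)/(6.25−3.59) ≈ 8.4352·Δt.
So d_ST-02 = 17.34, d_ST-03 = 16.20, d_ST-04 = 40.35 km.
Circle about each station: (x + 29.7)² + (y + 31.9)² = 17.34²; (x + 45.0)² + (y + 34.9)² = 16.20²; (x + 11.5)² + (y + 46.2)² = 40.35².
Subtracting the ST-02 equation from the ST-03 and ST-04 equations removes the quadratic terms:
-30.6 x − 6.0 y = 1381.55
36.4 x − 28.6 y = -960.46
Solving the 2×2 system: x ≈ -41.4, y ≈ -19.1 km.
Check against ST-02 (with the unrounded x, y): √((x + 29.7)²+(y + 31.9)²) = 17.33 ≈ 17.34 km. ✓

x ≈ -41.4 km, y ≈ -19.1 km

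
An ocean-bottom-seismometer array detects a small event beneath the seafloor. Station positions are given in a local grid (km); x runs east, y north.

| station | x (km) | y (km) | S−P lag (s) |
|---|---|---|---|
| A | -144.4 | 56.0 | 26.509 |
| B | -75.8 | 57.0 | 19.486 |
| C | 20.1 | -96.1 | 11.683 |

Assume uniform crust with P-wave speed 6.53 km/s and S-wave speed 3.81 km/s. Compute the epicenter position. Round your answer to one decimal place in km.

Distance from S−P lag: d = Δt · v_P v_S / (v_P − v_S) = Δt · (6.53·3.81)/(6.53−3.81) ≈ 9.1468·Δt.
So d_A = 242.47, d_B = 178.23, d_C = 106.86 km.
Circle about each station: (x + 144.4)² + (y − 56.0)² = 242.47²; (x + 75.8)² + (y − 57.0)² = 178.23²; (x − 20.1)² + (y + 96.1)² = 106.86².
Subtracting the A equation from the B and C equations removes the quadratic terms:
137.2 x + 2.0 y = 12033.05
329.0 x − 304.2 y = 33024.50
Solving the 2×2 system: x ≈ 87.9, y ≈ -13.5 km.
Check against A (with the unrounded x, y): √((x + 144.4)²+(y − 56.0)²) = 242.47 ≈ 242.47 km. ✓

87.9 km east, -13.5 km north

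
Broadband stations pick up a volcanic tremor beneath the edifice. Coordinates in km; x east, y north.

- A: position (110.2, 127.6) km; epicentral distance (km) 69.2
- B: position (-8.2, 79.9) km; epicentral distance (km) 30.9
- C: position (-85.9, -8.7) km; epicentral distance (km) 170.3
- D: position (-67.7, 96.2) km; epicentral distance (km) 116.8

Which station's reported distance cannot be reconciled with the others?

B

Solve using three stations at a time. Using A, C, D (subtract circle equations pairwise → linear system) gives (x, y) ≈ (49.1, 95.1).
Distances from that point to each station vs reported:
  A: calculated 69.2 vs reported 69.2 → residual 0.0 km
  B: calculated 59.3 vs reported 30.9 → residual 28.4 km
  C: calculated 170.3 vs reported 170.3 → residual 0.0 km
  D: calculated 116.8 vs reported 116.8 → residual 0.0 km
A, C, D are mutually consistent (residuals ≈ 0); B is off by 28.4 km.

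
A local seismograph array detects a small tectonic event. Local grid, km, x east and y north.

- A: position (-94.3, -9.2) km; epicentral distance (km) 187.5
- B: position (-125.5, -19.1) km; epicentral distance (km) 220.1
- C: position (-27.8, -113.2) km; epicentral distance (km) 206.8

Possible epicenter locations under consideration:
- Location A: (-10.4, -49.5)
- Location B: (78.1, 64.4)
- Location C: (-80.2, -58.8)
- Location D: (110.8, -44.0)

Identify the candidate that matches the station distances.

For each candidate, compare |candidate − station| to the reported distance:
Location A: residuals A 94.4, B 101.1, C 140.8 → max 140.8 km
Location B: residuals A 0.0, B 0.0, C 0.0 → max 0.0 km
Location C: residuals A 135.9, B 159.9, C 131.3 → max 159.9 km
Location D: residuals A 20.5, B 17.5, C 51.9 → max 51.9 km
Only Location B has all residuals ≈ 0.

Location B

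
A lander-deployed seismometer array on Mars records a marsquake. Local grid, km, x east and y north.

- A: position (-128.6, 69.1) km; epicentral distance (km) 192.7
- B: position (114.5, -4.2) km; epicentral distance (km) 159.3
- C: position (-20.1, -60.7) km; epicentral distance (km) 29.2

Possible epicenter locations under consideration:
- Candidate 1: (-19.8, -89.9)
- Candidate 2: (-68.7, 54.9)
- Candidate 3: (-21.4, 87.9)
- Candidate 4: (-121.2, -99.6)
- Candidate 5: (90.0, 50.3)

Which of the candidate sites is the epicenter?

For each candidate, compare |candidate − station| to the reported distance:
Candidate 1: residuals A 0.0, B 0.0, C 0.0 → max 0.0 km
Candidate 2: residuals A 131.1, B 33.2, C 96.2 → max 131.1 km
Candidate 3: residuals A 83.9, B 4.9, C 119.4 → max 119.4 km
Candidate 4: residuals A 23.8, B 95.0, C 79.1 → max 95.0 km
Candidate 5: residuals A 26.7, B 99.5, C 127.1 → max 127.1 km
Only Candidate 1 has all residuals ≈ 0.

Candidate 1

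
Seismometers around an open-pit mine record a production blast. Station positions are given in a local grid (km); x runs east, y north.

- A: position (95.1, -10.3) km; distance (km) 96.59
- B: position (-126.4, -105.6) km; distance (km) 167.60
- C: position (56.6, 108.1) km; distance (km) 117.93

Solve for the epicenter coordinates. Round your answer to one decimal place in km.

(-0.3, 4.8)

Circle about each station: (x − 95.1)² + (y + 10.3)² = 96.59²; (x + 126.4)² + (y + 105.6)² = 167.60²; (x − 56.6)² + (y − 108.1)² = 117.93².
Subtracting pairs of circle equations eliminates x²+y² and gives linear equations (the radical axes):
-443.0 x − 190.6 y = -781.91
-77.0 x + 236.8 y = 1161.21
Solving the 2×2 system: x ≈ -0.3, y ≈ 4.8 km.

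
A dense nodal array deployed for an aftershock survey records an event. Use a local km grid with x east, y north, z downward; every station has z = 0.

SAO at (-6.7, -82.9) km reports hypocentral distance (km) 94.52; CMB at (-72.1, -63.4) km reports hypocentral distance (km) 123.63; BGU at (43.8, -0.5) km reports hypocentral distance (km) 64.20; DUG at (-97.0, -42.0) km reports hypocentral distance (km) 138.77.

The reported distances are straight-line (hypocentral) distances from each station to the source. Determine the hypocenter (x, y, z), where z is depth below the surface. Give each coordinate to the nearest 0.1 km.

Each station gives a sphere (x−x_i)² + (y−y_i)² + z² = d_i² (stations at z=0).
Subtracting the SAO sphere from CMB and BGU: z² cancels, leaving linear equations in x and y:
-130.8 x + 39.0 y = -4049.68
101.0 x + 164.8 y = -186.22
Solving: x ≈ 25.892, y ≈ -16.999 km (keep extra digits for the depth step; rounded: 25.9, -17.0).
Then from the SAO sphere: z² = 94.52² − (x + 6.7)² − (y + 82.9)² with x = 25.892, y = -16.999, so z ≈ 59.404 ≈ 59.4 km.

x ≈ 25.9 km, y ≈ -17.0 km, depth ≈ 59.4 km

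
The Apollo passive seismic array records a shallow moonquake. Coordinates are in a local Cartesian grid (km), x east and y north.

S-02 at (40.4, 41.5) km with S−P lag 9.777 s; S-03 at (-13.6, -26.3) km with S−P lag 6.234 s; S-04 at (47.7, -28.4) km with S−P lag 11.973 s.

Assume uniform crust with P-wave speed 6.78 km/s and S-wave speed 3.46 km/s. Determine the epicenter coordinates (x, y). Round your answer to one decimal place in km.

(-24.0, 16.5)

Distance from S−P lag: d = Δt · v_P v_S / (v_P − v_S) = Δt · (6.78·3.46)/(6.78−3.46) ≈ 7.0659·Δt.
So d_S-02 = 69.08, d_S-03 = 44.05, d_S-04 = 84.60 km.
Circle about each station: (x − 40.4)² + (y − 41.5)² = 69.08²; (x + 13.6)² + (y + 26.3)² = 44.05²; (x − 47.7)² + (y + 28.4)² = 84.60².
Subtracting pairs of circle equations eliminates x²+y² and gives linear equations (the radical axes):
-108.0 x − 135.6 y = 353.88
14.6 x − 139.8 y = -2657.67
Solving the 2×2 system: x ≈ -24.0, y ≈ 16.5 km.
Check against S-02 (with the unrounded x, y): √((x − 40.4)²+(y − 41.5)²) = 69.08 ≈ 69.08 km. ✓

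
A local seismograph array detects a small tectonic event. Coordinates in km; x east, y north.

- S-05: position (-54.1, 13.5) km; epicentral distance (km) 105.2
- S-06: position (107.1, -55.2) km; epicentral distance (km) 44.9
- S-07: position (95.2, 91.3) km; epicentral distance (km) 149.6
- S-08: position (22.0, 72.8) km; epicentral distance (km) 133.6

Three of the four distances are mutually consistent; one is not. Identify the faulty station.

S-05

Solve using three stations at a time. Using S-06, S-07, S-08 (subtract circle equations pairwise → linear system) gives (x, y) ≈ (62.2, -54.6).
Distances from that point to each station vs reported:
  S-05: calculated 134.8 vs reported 105.2 → residual 29.6 km
  S-06: calculated 44.9 vs reported 44.9 → residual 0.0 km
  S-07: calculated 149.6 vs reported 149.6 → residual 0.0 km
  S-08: calculated 133.6 vs reported 133.6 → residual 0.0 km
S-06, S-07, S-08 are mutually consistent (residuals ≈ 0); S-05 is off by 29.6 km.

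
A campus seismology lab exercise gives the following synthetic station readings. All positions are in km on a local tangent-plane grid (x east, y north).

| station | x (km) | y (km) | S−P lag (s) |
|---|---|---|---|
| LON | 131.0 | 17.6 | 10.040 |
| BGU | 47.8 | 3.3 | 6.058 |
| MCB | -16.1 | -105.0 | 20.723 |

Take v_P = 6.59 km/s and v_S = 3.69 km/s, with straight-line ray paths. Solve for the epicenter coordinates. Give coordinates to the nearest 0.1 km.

54.9 km east, 53.6 km north

Distance from S−P lag: d = Δt · v_P v_S / (v_P − v_S) = Δt · (6.59·3.69)/(6.59−3.69) ≈ 8.3852·Δt.
So d_LON = 84.19, d_BGU = 50.80, d_MCB = 173.77 km.
Circle about each station: (x − 131.0)² + (y − 17.6)² = 84.19²; (x − 47.8)² + (y − 3.3)² = 50.80²; (x + 16.1)² + (y + 105.0)² = 173.77².
Subtracting pairs of circle equations eliminates x²+y² and gives linear equations (the radical axes):
-166.4 x − 28.6 y = -10667.71
-294.2 x − 245.2 y = -29294.61
Solving the 2×2 system: x ≈ 54.9, y ≈ 53.6 km.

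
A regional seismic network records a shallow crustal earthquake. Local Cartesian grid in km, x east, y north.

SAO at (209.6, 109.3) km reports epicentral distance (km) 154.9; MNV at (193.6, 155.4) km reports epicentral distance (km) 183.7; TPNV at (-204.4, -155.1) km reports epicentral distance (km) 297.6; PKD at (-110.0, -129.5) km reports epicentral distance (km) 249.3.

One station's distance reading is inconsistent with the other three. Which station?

TPNV

Solve using three stations at a time. Using SAO, MNV, PKD (subtract circle equations pairwise → linear system) gives (x, y) ≈ (106.7, -6.4).
Distances from that point to each station vs reported:
  SAO: calculated 154.8 vs reported 154.9 → residual 0.1 km
  MNV: calculated 183.6 vs reported 183.7 → residual 0.1 km
  TPNV: calculated 344.8 vs reported 297.6 → residual 47.2 km
  PKD: calculated 249.2 vs reported 249.3 → residual 0.1 km
SAO, MNV, PKD are mutually consistent (residuals ≈ 0); TPNV is off by 47.2 km.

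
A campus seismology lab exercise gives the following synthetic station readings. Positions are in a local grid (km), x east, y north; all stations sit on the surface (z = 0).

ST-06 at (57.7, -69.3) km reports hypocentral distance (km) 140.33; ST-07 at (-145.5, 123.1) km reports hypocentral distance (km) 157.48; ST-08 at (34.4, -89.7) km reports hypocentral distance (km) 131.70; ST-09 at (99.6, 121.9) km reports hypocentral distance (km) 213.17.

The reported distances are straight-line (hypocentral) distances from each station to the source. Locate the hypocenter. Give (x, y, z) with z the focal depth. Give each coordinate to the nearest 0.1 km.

Each station gives a sphere (x−x_i)² + (y−y_i)² + z² = d_i² (stations at z=0).
Subtracting the ST-06 sphere from ST-07 and ST-08: z² cancels, leaving linear equations in x and y:
-406.4 x + 384.8 y = 23084.64
-46.6 x − 40.8 y = 3445.29
Solving: x ≈ -65.703, y ≈ -9.400 km (keep extra digits for the depth step; rounded: -65.7, -9.4).
Then from the ST-06 sphere: z² = 140.33² − (x − 57.7)² − (y + 69.3)² with x = -65.703, y = -9.400, so z ≈ 29.601 ≈ 29.6 km.

x ≈ -65.7 km, y ≈ -9.4 km, depth ≈ 29.6 km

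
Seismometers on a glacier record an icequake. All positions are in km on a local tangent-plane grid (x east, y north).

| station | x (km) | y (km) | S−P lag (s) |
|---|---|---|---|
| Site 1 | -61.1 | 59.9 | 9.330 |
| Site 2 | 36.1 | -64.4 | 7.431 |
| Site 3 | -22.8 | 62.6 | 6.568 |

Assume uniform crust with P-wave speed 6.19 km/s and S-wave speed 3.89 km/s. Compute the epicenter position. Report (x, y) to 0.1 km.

(24.3, 12.5)

Distance from S−P lag: d = Δt · v_P v_S / (v_P − v_S) = Δt · (6.19·3.89)/(6.19−3.89) ≈ 10.4692·Δt.
So d_Site 1 = 97.68, d_Site 2 = 77.80, d_Site 3 = 68.76 km.
Circle about each station: (x + 61.1)² + (y − 59.9)² = 97.68²; (x − 36.1)² + (y + 64.4)² = 77.80²; (x + 22.8)² + (y − 62.6)² = 68.76².
Subtracting the Site 1 equation from the Site 2 and Site 3 equations removes the quadratic terms:
194.4 x − 248.6 y = 1617.89
76.6 x + 5.4 y = 1930.82
Solving the 2×2 system: x ≈ 24.3, y ≈ 12.5 km.
Check against Site 1 (with the unrounded x, y): √((x + 61.1)²+(y − 59.9)²) = 97.69 ≈ 97.68 km. ✓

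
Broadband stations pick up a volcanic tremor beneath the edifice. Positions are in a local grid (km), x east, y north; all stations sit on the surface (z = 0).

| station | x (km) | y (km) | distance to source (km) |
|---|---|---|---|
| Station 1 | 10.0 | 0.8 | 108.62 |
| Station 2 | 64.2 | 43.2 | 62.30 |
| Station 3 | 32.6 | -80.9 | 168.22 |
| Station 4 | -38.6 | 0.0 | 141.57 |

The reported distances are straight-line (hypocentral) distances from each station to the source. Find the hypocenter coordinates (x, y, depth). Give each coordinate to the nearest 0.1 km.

Each station gives a sphere (x−x_i)² + (y−y_i)² + z² = d_i² (stations at z=0).
Subtracting the Station 1 sphere from Station 2 and Station 3: z² cancels, leaving linear equations in x and y:
108.4 x + 84.8 y = 13804.25
45.2 x − 163.4 y = -8992.73
Solving: x ≈ 69.297, y ≈ 74.204 km (keep extra digits for the depth step; rounded: 69.3, 74.2).
Then from the Station 1 sphere: z² = 108.62² − (x − 10.0)² − (y − 0.8)² with x = 69.297, y = 74.204, so z ≈ 53.796 ≈ 53.8 km.

(69.3, 74.2, 53.8)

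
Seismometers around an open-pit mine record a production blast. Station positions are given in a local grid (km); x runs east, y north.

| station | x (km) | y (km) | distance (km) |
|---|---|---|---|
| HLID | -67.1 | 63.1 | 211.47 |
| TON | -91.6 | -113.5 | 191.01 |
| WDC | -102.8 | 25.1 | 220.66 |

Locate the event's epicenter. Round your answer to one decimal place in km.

Circle about each station: (x + 67.1)² + (y − 63.1)² = 211.47²; (x + 91.6)² + (y + 113.5)² = 191.01²; (x + 102.8)² + (y − 25.1)² = 220.66².
Subtracting pairs of circle equations eliminates x²+y² and gives linear equations (the radical axes):
-49.0 x − 353.2 y = 21023.53
-71.4 x − 76.0 y = -1257.44
Solving the 2×2 system: x ≈ 95.0, y ≈ -72.7 km.

95.0 km east, -72.7 km north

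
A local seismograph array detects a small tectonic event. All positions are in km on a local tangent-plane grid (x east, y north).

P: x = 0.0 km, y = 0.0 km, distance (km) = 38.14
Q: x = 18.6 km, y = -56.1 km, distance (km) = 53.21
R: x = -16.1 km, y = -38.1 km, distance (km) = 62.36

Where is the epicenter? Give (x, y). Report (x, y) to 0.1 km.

Circle about each station: x² + y² = 38.14²; (x − 18.6)² + (y + 56.1)² = 53.21²; (x + 16.1)² + (y + 38.1)² = 62.36².
Subtracting the P equation from the Q and R equations removes the quadratic terms:
37.2 x − 112.2 y = 2116.53
-32.2 x − 76.2 y = -723.29
Solving the 2×2 system: x ≈ 37.6, y ≈ -6.4 km.

(37.6, -6.4)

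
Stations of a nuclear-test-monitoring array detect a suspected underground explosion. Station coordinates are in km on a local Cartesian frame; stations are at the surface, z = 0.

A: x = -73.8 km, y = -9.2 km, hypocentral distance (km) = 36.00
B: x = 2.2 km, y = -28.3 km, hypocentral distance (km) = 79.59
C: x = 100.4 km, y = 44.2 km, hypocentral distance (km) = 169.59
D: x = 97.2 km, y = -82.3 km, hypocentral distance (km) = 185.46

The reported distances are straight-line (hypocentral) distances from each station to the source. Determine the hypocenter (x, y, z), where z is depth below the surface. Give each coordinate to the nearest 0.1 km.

Each station gives a sphere (x−x_i)² + (y−y_i)² + z² = d_i² (stations at z=0).
Subtracting the A sphere from B and C: z² cancels, leaving linear equations in x and y:
152.0 x − 38.2 y = -9763.92
348.4 x + 106.8 y = -20962.05
Solving: x ≈ -62.403, y ≈ 7.295 km (keep extra digits for the depth step; rounded: -62.4, 7.3).
Then from the A sphere: z² = 36.00² − (x + 73.8)² − (y + 9.2)² with x = -62.403, y = 7.295, so z ≈ 29.900 ≈ 29.9 km.

x ≈ -62.4 km, y ≈ 7.3 km, depth ≈ 29.9 km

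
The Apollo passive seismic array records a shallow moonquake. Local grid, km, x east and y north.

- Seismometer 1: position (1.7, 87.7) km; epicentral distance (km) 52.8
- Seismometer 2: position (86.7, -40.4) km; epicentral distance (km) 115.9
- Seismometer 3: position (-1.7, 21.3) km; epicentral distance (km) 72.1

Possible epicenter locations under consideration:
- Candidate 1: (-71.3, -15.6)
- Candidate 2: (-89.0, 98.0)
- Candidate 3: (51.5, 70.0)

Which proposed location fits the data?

For each candidate, compare |candidate − station| to the reported distance:
Candidate 1: residuals Seismometer 1 73.7, Seismometer 2 44.0, Seismometer 3 6.7 → max 73.7 km
Candidate 2: residuals Seismometer 1 38.5, Seismometer 2 107.8, Seismometer 3 44.1 → max 107.8 km
Candidate 3: residuals Seismometer 1 0.1, Seismometer 2 0.0, Seismometer 3 0.0 → max 0.1 km
Only Candidate 3 has all residuals ≈ 0.

Candidate 3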